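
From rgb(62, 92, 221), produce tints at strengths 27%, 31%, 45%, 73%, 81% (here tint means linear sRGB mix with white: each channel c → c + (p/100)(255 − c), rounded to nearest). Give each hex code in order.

#7288E6, #7A8FE8, #95A5EC, #CBD3F6, #DAE0F9

27%: (62 + 52.11 = 114.11→114, 92 + 44.01 = 136.01→136, 221 + 9.18 = 230.18→230) → #7288E6
31%: (62 + 59.83 = 121.83→122, 92 + 50.53 = 142.53→143, 221 + 10.54 = 231.54→232) → #7A8FE8
45%: (62 + 86.85 = 148.85→149, 92 + 73.35 = 165.35→165, 221 + 15.3 = 236.3→236) → #95A5EC
73%: (62 + 140.89 = 202.89→203, 92 + 118.99 = 210.99→211, 221 + 24.82 = 245.82→246) → #CBD3F6
81%: (62 + 156.33 = 218.33→218, 92 + 132.03 = 224.03→224, 221 + 27.54 = 248.54→249) → #DAE0F9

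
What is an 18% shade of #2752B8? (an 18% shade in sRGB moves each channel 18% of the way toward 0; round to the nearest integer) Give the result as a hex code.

#204397

#2752B8 is rgb(39, 82, 184).
Lerp each channel 18% toward 0:
  R: 39 + 0.18×(0−39) = 39 − 7.02 = 31.98 → 32
  G: 82 − 14.76 = 67.24 → 67
  B: 184 − 33.12 = 150.88 → 151
rgb(32, 67, 151) = #204397.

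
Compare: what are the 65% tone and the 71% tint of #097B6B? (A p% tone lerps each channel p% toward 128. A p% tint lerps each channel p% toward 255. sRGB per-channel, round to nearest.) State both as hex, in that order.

#567E79, #B8D9D4

#097B6B is rgb(9, 123, 107).
65% tone:
  R: 9 + 0.65×(128−9) = 9 + 77.35 = 86.35 → 86
  G: 123 + 3.25 = 126.25 → 126
  B: 107 + 0.65×(128−107) = 107 + 13.65 = 120.65 → 121
  → #567E79
71% tint:
  R: 9 + 0.71×(255−9) = 9 + 174.66 = 183.66 → 184
  G: 123 + 0.71×(255−123) = 123 + 93.72 = 216.72 → 217
  B: 107 + 0.71×(255−107) = 107 + 105.08 = 212.08 → 212
  → #B8D9D4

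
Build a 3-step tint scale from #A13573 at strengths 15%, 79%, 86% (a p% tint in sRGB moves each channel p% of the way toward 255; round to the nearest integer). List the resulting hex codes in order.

#A13573 is rgb(161, 53, 115).
15%: (161 + 14.1 = 175.1→175, 53 + 30.3 = 83.3→83, 115 + 21 = 136→136) → #AF5388
79%: (161 + 74.26 = 235.26→235, 53 + 159.58 = 212.58→213, 115 + 110.6 = 225.6→226) → #EBD5E2
86%: (161 + 80.84 = 241.84→242, 53 + 173.72 = 226.72→227, 115 + 120.4 = 235.4→235) → #F2E3EB

#AF5388, #EBD5E2, #F2E3EB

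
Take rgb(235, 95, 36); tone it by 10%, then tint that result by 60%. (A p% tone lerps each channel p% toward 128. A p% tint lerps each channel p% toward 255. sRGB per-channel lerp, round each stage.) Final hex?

#F3C0AB

A 10% tone moves each channel 10% toward 128:
  R: 235 + 0.1×(128−235) = 235 − 10.7 = 224.3 → 224
  G: 95 + 0.1×(128−95) = 95 + 3.3 = 98.3 → 98
  B: 36 + 0.1×(128−36) = 36 + 9.2 = 45.2 → 45
After the tone: rgb(224, 98, 45) = #E0622D.
Lerp each channel 60% toward 255:
  R: 224 + 18.6 = 242.6 → 243
  G: 98 + 0.6×(255−98) = 98 + 94.2 = 192.2 → 192
  B: 45 + 126 = 171 → 171
rgb(243, 192, 171) = #F3C0AB.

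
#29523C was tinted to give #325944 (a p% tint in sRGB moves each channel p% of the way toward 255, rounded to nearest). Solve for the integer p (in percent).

#29523C is rgb(41, 82, 60); #325944 is rgb(50, 89, 68).
On the R channel (widest range): 50 ≈ 41 + (p/100)(255 − 41), so p ≈ 100×(50 − 41)/(255 − 41) = 900/214 = 4.21.
p = 4 reproduces all three channels after rounding.

4%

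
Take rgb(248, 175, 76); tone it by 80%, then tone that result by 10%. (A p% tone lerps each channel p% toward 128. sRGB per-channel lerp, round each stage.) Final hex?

Per channel, c → c + 0.8(128 − c):
  R: 248 + 0.8×(128−248) = 248 − 96 = 152 → 152
  G: 175 − 37.6 = 137.4 → 137
  B: 76 + 0.8×(128−76) = 76 + 41.6 = 117.6 → 118
After the tone: rgb(152, 137, 118) = #988976.
Per channel, c → c + 0.1(128 − c):
  R: 152 − 2.4 = 149.6 → 150
  G: 137 + 0.1×(128−137) = 137 − 0.9 = 136.1 → 136
  B: 118 + 1 = 119 → 119
rgb(150, 136, 119) = #968877.

#968877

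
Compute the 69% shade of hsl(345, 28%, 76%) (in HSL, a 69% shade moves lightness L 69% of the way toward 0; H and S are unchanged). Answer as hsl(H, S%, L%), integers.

hsl(345, 28%, 24%)

L moves 69% from 76 toward 0: 76 − 52.44 = 23.56 → 24.
H and S are unchanged.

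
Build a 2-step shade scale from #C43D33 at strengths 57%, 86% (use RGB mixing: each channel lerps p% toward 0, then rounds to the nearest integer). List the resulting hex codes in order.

#C43D33 is rgb(196, 61, 51).
57%: (196 − 111.72 = 84.28→84, 61 − 34.77 = 26.23→26, 51 − 29.07 = 21.93→22) → #541A16
86%: (196 − 168.56 = 27.44→27, 61 − 52.46 = 8.54→9, 51 − 43.86 = 7.14→7) → #1B0907

#541A16, #1B0907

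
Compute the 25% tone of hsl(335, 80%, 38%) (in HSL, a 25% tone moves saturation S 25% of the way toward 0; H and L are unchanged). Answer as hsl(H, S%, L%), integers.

S moves 25% from 80 toward 0: 80 − 20 = 60 → 60.
H and L are unchanged.

hsl(335, 60%, 38%)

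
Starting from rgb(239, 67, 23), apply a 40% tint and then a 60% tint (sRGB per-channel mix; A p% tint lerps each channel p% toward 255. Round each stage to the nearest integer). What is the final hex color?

Per channel, c → c + 0.4(255 − c):
  R: 239 + 0.4×(255−239) = 239 + 6.4 = 245.4 → 245
  G: 67 + 0.4×(255−67) = 67 + 75.2 = 142.2 → 142
  B: 23 + 0.4×(255−23) = 23 + 92.8 = 115.8 → 116
After the tint: rgb(245, 142, 116) = #f58e74.
Lerp each channel 60% toward 255:
  R: 245 + 0.6×(255−245) = 245 + 6 = 251 → 251
  G: 142 + 0.6×(255−142) = 142 + 67.8 = 209.8 → 210
  B: 116 + 0.6×(255−116) = 116 + 83.4 = 199.4 → 199
rgb(251, 210, 199) = #fbd2c7.

#fbd2c7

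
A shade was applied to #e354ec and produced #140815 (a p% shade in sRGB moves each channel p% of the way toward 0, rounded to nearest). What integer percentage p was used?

#e354ec is rgb(227, 84, 236); #140815 is rgb(20, 8, 21).
On the B channel (widest range): 21 ≈ 236 + (p/100)(0 − 236), so p ≈ 100×(21 − 236)/(0 − 236) = -21500/-236 = 91.10.
p = 91 reproduces all three channels after rounding.

91%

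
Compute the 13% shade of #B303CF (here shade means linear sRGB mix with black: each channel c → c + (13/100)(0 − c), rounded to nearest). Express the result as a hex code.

#9C03B4

#B303CF is rgb(179, 3, 207).
Per channel, c → c + 0.13(0 − c):
  R: 179 + 0.13×(0−179) = 179 − 23.27 = 155.73 → 156
  G: 3 − 0.39 = 2.61 → 3
  B: 207 + 0.13×(0−207) = 207 − 26.91 = 180.09 → 180
rgb(156, 3, 180) = #9C03B4.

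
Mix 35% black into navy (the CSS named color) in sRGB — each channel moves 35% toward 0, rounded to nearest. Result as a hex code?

#000053

CSS navy is rgb(0, 0, 128).
Lerp each channel 35% toward 0:
  R: 0 + 0.35×(0−0) = 0 + 0 = 0 → 0
  G: 0 + 0 = 0 → 0
  B: 128 − 44.8 = 83.2 → 83
rgb(0, 0, 83) = #000053.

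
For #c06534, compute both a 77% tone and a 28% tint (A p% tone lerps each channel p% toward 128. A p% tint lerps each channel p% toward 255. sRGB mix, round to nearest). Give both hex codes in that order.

#8f7a6f, #d2906d

#c06534 is rgb(192, 101, 52).
77% tone:
  R: 192 + 0.77×(128−192) = 192 − 49.28 = 142.72 → 143
  G: 101 + 0.77×(128−101) = 101 + 20.79 = 121.79 → 122
  B: 52 + 0.77×(128−52) = 52 + 58.52 = 110.52 → 111
  → #8f7a6f
28% tint:
  R: 192 + 0.28×(255−192) = 192 + 17.64 = 209.64 → 210
  G: 101 + 0.28×(255−101) = 101 + 43.12 = 144.12 → 144
  B: 52 + 56.84 = 108.84 → 109
  → #d2906d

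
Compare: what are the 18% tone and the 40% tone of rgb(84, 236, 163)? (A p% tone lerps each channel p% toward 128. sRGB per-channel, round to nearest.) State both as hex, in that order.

18% tone:
  R: 84 + 0.18×(128−84) = 84 + 7.92 = 91.92 → 92
  G: 236 − 19.44 = 216.56 → 217
  B: 163 + 0.18×(128−163) = 163 − 6.3 = 156.7 → 157
  → #5cd99d
40% tone:
  R: 84 + 0.4×(128−84) = 84 + 17.6 = 101.6 → 102
  G: 236 + 0.4×(128−236) = 236 − 43.2 = 192.8 → 193
  B: 163 − 14 = 149 → 149
  → #66c195

#5cd99d, #66c195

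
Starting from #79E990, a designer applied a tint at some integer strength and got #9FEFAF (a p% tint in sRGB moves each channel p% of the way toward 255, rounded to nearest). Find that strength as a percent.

#79E990 is rgb(121, 233, 144); #9FEFAF is rgb(159, 239, 175).
On the R channel (widest range): 159 ≈ 121 + (p/100)(255 − 121), so p ≈ 100×(159 − 121)/(255 − 121) = 3800/134 = 28.36.
p = 28 reproduces all three channels after rounding.

28%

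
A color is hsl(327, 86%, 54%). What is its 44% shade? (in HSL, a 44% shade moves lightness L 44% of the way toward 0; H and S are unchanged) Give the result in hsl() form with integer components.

L moves 44% from 54 toward 0: 54 − 23.76 = 30.24 → 30.
H and S are unchanged.

hsl(327, 86%, 30%)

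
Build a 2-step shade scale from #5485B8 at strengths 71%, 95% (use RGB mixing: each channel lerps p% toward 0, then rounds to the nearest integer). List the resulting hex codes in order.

#5485B8 is rgb(84, 133, 184).
71%: (84 − 59.64 = 24.36→24, 133 − 94.43 = 38.57→39, 184 − 130.64 = 53.36→53) → #182735
95%: (84 − 79.8 = 4.2→4, 133 − 126.35 = 6.65→7, 184 − 174.8 = 9.2→9) → #040709

#182735, #040709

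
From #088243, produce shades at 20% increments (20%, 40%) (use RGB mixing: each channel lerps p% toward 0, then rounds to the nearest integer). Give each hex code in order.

#066836, #054e28

#088243 is rgb(8, 130, 67).
20%: (8 − 1.6 = 6.4→6, 130 − 26 = 104→104, 67 − 13.4 = 53.6→54) → #066836
40%: (8 − 3.2 = 4.8→5, 130 − 52 = 78→78, 67 − 26.8 = 40.2→40) → #054e28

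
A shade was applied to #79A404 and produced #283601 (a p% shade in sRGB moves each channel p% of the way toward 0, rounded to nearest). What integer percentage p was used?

#79A404 is rgb(121, 164, 4); #283601 is rgb(40, 54, 1).
On the G channel (widest range): 54 ≈ 164 + (p/100)(0 − 164), so p ≈ 100×(54 − 164)/(0 − 164) = -11000/-164 = 67.07.
p = 67 reproduces all three channels after rounding.

67%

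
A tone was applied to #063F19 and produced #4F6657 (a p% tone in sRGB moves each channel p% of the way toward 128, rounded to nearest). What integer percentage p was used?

#063F19 is rgb(6, 63, 25); #4F6657 is rgb(79, 102, 87).
On the R channel (widest range): 79 ≈ 6 + (p/100)(128 − 6), so p ≈ 100×(79 − 6)/(128 − 6) = 7300/122 = 59.84.
p = 60 reproduces all three channels after rounding.

60%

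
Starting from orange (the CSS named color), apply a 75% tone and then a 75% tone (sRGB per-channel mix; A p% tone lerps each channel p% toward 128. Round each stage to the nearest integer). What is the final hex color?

CSS orange is rgb(255, 165, 0).
Per channel, c → c + 0.75(128 − c):
  R: 255 − 95.25 = 159.75 → 160
  G: 165 + 0.75×(128−165) = 165 − 27.75 = 137.25 → 137
  B: 0 + 0.75×(128−0) = 0 + 96 = 96 → 96
After the tone: rgb(160, 137, 96) = #a08960.
Lerp each channel 75% toward 128:
  R: 160 + 0.75×(128−160) = 160 − 24 = 136 → 136
  G: 137 + 0.75×(128−137) = 137 − 6.75 = 130.25 → 130
  B: 96 + 0.75×(128−96) = 96 + 24 = 120 → 120
rgb(136, 130, 120) = #888278.

#888278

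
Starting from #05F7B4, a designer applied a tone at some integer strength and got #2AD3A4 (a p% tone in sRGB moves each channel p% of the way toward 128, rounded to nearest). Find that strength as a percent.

#05F7B4 is rgb(5, 247, 180); #2AD3A4 is rgb(42, 211, 164).
On the R channel (widest range): 42 ≈ 5 + (p/100)(128 − 5), so p ≈ 100×(42 − 5)/(128 − 5) = 3700/123 = 30.08.
p = 30 reproduces all three channels after rounding.

30%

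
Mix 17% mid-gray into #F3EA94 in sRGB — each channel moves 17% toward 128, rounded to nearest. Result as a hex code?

#DFD891

#F3EA94 is rgb(243, 234, 148).
Per channel, c → c + 0.17(128 − c):
  R: 243 − 19.55 = 223.45 → 223
  G: 234 + 0.17×(128−234) = 234 − 18.02 = 215.98 → 216
  B: 148 + 0.17×(128−148) = 148 − 3.4 = 144.6 → 145
rgb(223, 216, 145) = #DFD891.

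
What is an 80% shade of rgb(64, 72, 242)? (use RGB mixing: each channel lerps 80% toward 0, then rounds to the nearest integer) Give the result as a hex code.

#0D0E30

Lerp each channel 80% toward 0:
  R: 64 − 51.2 = 12.8 → 13
  G: 72 + 0.8×(0−72) = 72 − 57.6 = 14.4 → 14
  B: 242 + 0.8×(0−242) = 242 − 193.6 = 48.4 → 48
rgb(13, 14, 48) = #0D0E30.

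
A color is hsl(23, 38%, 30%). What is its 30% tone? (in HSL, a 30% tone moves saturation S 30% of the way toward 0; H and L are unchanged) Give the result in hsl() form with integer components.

S moves 30% from 38 toward 0: 38 − 11.4 = 26.6 → 27.
H and L are unchanged.

hsl(23, 27%, 30%)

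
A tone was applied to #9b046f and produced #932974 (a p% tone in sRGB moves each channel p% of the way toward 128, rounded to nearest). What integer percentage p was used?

#9b046f is rgb(155, 4, 111); #932974 is rgb(147, 41, 116).
On the G channel (widest range): 41 ≈ 4 + (p/100)(128 − 4), so p ≈ 100×(41 − 4)/(128 − 4) = 3700/124 = 29.84.
p = 30 reproduces all three channels after rounding.

30%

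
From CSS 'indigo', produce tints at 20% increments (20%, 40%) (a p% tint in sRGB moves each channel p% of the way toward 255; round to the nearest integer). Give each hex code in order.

CSS indigo is rgb(75, 0, 130).
20%: (75 + 36 = 111→111, 0 + 51 = 51→51, 130 + 25 = 155→155) → #6F339B
40%: (75 + 72 = 147→147, 0 + 102 = 102→102, 130 + 50 = 180→180) → #9366B4

#6F339B, #9366B4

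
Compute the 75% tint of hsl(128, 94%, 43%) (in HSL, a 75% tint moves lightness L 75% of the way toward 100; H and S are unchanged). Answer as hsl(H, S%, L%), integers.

hsl(128, 94%, 86%)

L moves 75% from 43 toward 100: 43 + 42.75 = 85.75 → 86.
H and S are unchanged.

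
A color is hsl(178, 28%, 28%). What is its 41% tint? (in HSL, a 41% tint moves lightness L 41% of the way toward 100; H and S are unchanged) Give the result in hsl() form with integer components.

L moves 41% from 28 toward 100: 28 + 29.52 = 57.52 → 58.
H and S are unchanged.

hsl(178, 28%, 58%)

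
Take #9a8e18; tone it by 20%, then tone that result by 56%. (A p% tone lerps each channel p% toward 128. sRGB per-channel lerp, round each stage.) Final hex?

#9a8e18 is rgb(154, 142, 24).
Lerp each channel 20% toward 128:
  R: 154 + 0.2×(128−154) = 154 − 5.2 = 148.8 → 149
  G: 142 + 0.2×(128−142) = 142 − 2.8 = 139.2 → 139
  B: 24 + 0.2×(128−24) = 24 + 20.8 = 44.8 → 45
After the tone: rgb(149, 139, 45) = #958b2d.
Per channel, c → c + 0.56(128 − c):
  R: 149 + 0.56×(128−149) = 149 − 11.76 = 137.24 → 137
  G: 139 + 0.56×(128−139) = 139 − 6.16 = 132.84 → 133
  B: 45 + 0.56×(128−45) = 45 + 46.48 = 91.48 → 91
rgb(137, 133, 91) = #89855b.

#89855b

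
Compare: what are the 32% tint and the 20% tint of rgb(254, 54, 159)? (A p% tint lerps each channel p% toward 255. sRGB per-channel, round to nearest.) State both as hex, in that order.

32% tint:
  R: 254 + 0.32 = 254.32 → 254
  G: 54 + 64.32 = 118.32 → 118
  B: 159 + 30.72 = 189.72 → 190
  → #fe76be
20% tint:
  R: 254 + 0.2 = 254.2 → 254
  G: 54 + 0.2×(255−54) = 54 + 40.2 = 94.2 → 94
  B: 159 + 0.2×(255−159) = 159 + 19.2 = 178.2 → 178
  → #fe5eb2

#fe76be, #fe5eb2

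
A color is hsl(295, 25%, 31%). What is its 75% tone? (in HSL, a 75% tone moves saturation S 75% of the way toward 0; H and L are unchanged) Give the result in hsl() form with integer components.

S moves 75% from 25 toward 0: 25 − 18.75 = 6.25 → 6.
H and L are unchanged.

hsl(295, 6%, 31%)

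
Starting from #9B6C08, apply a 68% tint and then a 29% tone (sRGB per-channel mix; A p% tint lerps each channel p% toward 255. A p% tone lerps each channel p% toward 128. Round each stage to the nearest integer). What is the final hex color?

#9B6C08 is rgb(155, 108, 8).
Per channel, c → c + 0.68(255 − c):
  R: 155 + 68 = 223 → 223
  G: 108 + 99.96 = 207.96 → 208
  B: 8 + 167.96 = 175.96 → 176
After the tint: rgb(223, 208, 176) = #DFD0B0.
Lerp each channel 29% toward 128:
  R: 223 + 0.29×(128−223) = 223 − 27.55 = 195.45 → 195
  G: 208 − 23.2 = 184.8 → 185
  B: 176 + 0.29×(128−176) = 176 − 13.92 = 162.08 → 162
rgb(195, 185, 162) = #C3B9A2.

#C3B9A2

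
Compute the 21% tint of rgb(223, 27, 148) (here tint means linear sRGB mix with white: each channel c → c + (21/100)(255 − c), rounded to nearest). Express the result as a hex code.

#E64BAA

A 21% tint moves each channel 21% toward 255:
  R: 223 + 0.21×(255−223) = 223 + 6.72 = 229.72 → 230
  G: 27 + 0.21×(255−27) = 27 + 47.88 = 74.88 → 75
  B: 148 + 22.47 = 170.47 → 170
rgb(230, 75, 170) = #E64BAA.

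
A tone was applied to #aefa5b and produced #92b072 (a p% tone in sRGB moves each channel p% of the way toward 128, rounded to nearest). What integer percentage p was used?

#aefa5b is rgb(174, 250, 91); #92b072 is rgb(146, 176, 114).
On the G channel (widest range): 176 ≈ 250 + (p/100)(128 − 250), so p ≈ 100×(176 − 250)/(128 − 250) = -7400/-122 = 60.66.
p = 61 reproduces all three channels after rounding.

61%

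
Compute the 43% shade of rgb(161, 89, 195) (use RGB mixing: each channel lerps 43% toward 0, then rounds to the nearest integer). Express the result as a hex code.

Lerp each channel 43% toward 0:
  R: 161 − 69.23 = 91.77 → 92
  G: 89 − 38.27 = 50.73 → 51
  B: 195 − 83.85 = 111.15 → 111
rgb(92, 51, 111) = #5C336F.

#5C336F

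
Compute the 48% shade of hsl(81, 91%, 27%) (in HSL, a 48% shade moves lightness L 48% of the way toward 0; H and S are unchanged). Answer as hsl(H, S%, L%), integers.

hsl(81, 91%, 14%)

L moves 48% from 27 toward 0: 27 − 12.96 = 14.04 → 14.
H and S are unchanged.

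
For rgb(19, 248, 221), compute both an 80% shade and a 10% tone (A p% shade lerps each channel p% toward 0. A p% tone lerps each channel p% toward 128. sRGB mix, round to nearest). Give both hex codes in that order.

80% shade:
  R: 19 + 0.8×(0−19) = 19 − 15.2 = 3.8 → 4
  G: 248 + 0.8×(0−248) = 248 − 198.4 = 49.6 → 50
  B: 221 + 0.8×(0−221) = 221 − 176.8 = 44.2 → 44
  → #04322C
10% tone:
  R: 19 + 0.1×(128−19) = 19 + 10.9 = 29.9 → 30
  G: 248 − 12 = 236 → 236
  B: 221 − 9.3 = 211.7 → 212
  → #1EECD4

#04322C, #1EECD4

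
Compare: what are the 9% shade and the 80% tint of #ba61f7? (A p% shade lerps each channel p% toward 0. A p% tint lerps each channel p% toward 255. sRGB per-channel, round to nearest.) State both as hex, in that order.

#ba61f7 is rgb(186, 97, 247).
9% shade:
  R: 186 + 0.09×(0−186) = 186 − 16.74 = 169.26 → 169
  G: 97 − 8.73 = 88.27 → 88
  B: 247 + 0.09×(0−247) = 247 − 22.23 = 224.77 → 225
  → #a958e1
80% tint:
  R: 186 + 55.2 = 241.2 → 241
  G: 97 + 0.8×(255−97) = 97 + 126.4 = 223.4 → 223
  B: 247 + 0.8×(255−247) = 247 + 6.4 = 253.4 → 253
  → #f1dffd

#a958e1, #f1dffd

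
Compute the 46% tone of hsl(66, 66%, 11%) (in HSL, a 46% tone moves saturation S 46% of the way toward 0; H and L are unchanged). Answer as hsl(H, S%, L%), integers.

hsl(66, 36%, 11%)

S moves 46% from 66 toward 0: 66 − 30.36 = 35.64 → 36.
H and L are unchanged.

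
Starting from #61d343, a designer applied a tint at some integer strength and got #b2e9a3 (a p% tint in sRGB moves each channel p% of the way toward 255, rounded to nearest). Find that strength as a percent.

51%

#61d343 is rgb(97, 211, 67); #b2e9a3 is rgb(178, 233, 163).
On the B channel (widest range): 163 ≈ 67 + (p/100)(255 − 67), so p ≈ 100×(163 − 67)/(255 − 67) = 9600/188 = 51.06.
p = 51 reproduces all three channels after rounding.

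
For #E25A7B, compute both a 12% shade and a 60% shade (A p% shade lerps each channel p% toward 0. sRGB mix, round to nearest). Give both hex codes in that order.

#E25A7B is rgb(226, 90, 123).
12% shade:
  R: 226 + 0.12×(0−226) = 226 − 27.12 = 198.88 → 199
  G: 90 − 10.8 = 79.2 → 79
  B: 123 − 14.76 = 108.24 → 108
  → #C74F6C
60% shade:
  R: 226 + 0.6×(0−226) = 226 − 135.6 = 90.4 → 90
  G: 90 − 54 = 36 → 36
  B: 123 + 0.6×(0−123) = 123 − 73.8 = 49.2 → 49
  → #5A2431

#C74F6C, #5A2431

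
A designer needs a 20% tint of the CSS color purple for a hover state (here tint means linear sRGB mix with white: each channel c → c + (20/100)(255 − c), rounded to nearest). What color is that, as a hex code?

#993399

CSS purple is rgb(128, 0, 128).
Per channel, c → c + 0.2(255 − c):
  R: 128 + 25.4 = 153.4 → 153
  G: 0 + 51 = 51 → 51
  B: 128 + 0.2×(255−128) = 128 + 25.4 = 153.4 → 153
rgb(153, 51, 153) = #993399.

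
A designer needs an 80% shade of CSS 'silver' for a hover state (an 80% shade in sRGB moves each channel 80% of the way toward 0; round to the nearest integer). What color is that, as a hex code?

CSS silver is rgb(192, 192, 192).
An 80% shade moves each channel 80% toward 0:
  R: 192 + 0.8×(0−192) = 192 − 153.6 = 38.4 → 38
  G: 192 − 153.6 = 38.4 → 38
  B: 192 − 153.6 = 38.4 → 38
rgb(38, 38, 38) = #262626.

#262626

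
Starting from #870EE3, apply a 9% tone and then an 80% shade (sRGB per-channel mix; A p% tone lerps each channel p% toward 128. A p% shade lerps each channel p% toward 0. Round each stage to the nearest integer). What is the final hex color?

#870EE3 is rgb(135, 14, 227).
A 9% tone moves each channel 9% toward 128:
  R: 135 + 0.09×(128−135) = 135 − 0.63 = 134.37 → 134
  G: 14 + 0.09×(128−14) = 14 + 10.26 = 24.26 → 24
  B: 227 + 0.09×(128−227) = 227 − 8.91 = 218.09 → 218
After the tone: rgb(134, 24, 218) = #8618DA.
An 80% shade moves each channel 80% toward 0:
  R: 134 − 107.2 = 26.8 → 27
  G: 24 + 0.8×(0−24) = 24 − 19.2 = 4.8 → 5
  B: 218 + 0.8×(0−218) = 218 − 174.4 = 43.6 → 44
rgb(27, 5, 44) = #1B052C.

#1B052C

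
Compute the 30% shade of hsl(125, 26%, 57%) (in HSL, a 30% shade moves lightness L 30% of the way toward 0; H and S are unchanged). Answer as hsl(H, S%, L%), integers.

L moves 30% from 57 toward 0: 57 − 17.1 = 39.9 → 40.
H and S are unchanged.

hsl(125, 26%, 40%)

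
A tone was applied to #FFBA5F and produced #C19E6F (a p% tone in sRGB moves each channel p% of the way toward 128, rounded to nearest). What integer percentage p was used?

49%

#FFBA5F is rgb(255, 186, 95); #C19E6F is rgb(193, 158, 111).
On the R channel (widest range): 193 ≈ 255 + (p/100)(128 − 255), so p ≈ 100×(193 − 255)/(128 − 255) = -6200/-127 = 48.82.
p = 49 reproduces all three channels after rounding.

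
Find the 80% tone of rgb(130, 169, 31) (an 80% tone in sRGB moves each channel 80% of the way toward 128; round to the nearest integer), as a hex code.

Lerp each channel 80% toward 128:
  R: 130 − 1.6 = 128.4 → 128
  G: 169 + 0.8×(128−169) = 169 − 32.8 = 136.2 → 136
  B: 31 + 0.8×(128−31) = 31 + 77.6 = 108.6 → 109
rgb(128, 136, 109) = #80886d.

#80886d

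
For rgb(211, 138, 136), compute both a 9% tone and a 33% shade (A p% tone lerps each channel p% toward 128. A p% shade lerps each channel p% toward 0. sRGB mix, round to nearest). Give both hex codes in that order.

#cc8987, #8d5c5b

9% tone:
  R: 211 + 0.09×(128−211) = 211 − 7.47 = 203.53 → 204
  G: 138 − 0.9 = 137.1 → 137
  B: 136 − 0.72 = 135.28 → 135
  → #cc8987
33% shade:
  R: 211 + 0.33×(0−211) = 211 − 69.63 = 141.37 → 141
  G: 138 + 0.33×(0−138) = 138 − 45.54 = 92.46 → 92
  B: 136 + 0.33×(0−136) = 136 − 44.88 = 91.12 → 91
  → #8d5c5b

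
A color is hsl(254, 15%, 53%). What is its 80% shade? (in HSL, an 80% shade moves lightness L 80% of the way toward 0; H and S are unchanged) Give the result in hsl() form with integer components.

L moves 80% from 53 toward 0: 53 − 42.4 = 10.6 → 11.
H and S are unchanged.

hsl(254, 15%, 11%)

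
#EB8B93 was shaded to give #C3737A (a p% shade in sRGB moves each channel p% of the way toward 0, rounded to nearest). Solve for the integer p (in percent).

17%

#EB8B93 is rgb(235, 139, 147); #C3737A is rgb(195, 115, 122).
On the R channel (widest range): 195 ≈ 235 + (p/100)(0 − 235), so p ≈ 100×(195 − 235)/(0 − 235) = -4000/-235 = 17.02.
p = 17 reproduces all three channels after rounding.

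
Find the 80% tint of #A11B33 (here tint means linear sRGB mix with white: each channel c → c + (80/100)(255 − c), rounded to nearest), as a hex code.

#ECD1D6

#A11B33 is rgb(161, 27, 51).
Lerp each channel 80% toward 255:
  R: 161 + 75.2 = 236.2 → 236
  G: 27 + 0.8×(255−27) = 27 + 182.4 = 209.4 → 209
  B: 51 + 0.8×(255−51) = 51 + 163.2 = 214.2 → 214
rgb(236, 209, 214) = #ECD1D6.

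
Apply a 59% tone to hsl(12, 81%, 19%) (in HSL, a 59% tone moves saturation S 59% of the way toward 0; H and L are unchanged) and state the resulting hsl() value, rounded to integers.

hsl(12, 33%, 19%)

S moves 59% from 81 toward 0: 81 − 47.79 = 33.21 → 33.
H and L are unchanged.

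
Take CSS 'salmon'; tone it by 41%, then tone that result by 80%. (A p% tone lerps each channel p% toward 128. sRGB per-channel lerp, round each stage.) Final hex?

CSS salmon is rgb(250, 128, 114).
Per channel, c → c + 0.41(128 − c):
  R: 250 + 0.41×(128−250) = 250 − 50.02 = 199.98 → 200
  G: 128 + 0 = 128 → 128
  B: 114 + 5.74 = 119.74 → 120
After the tone: rgb(200, 128, 120) = #C88078.
Lerp each channel 80% toward 128:
  R: 200 − 57.6 = 142.4 → 142
  G: 128 + 0 = 128 → 128
  B: 120 + 6.4 = 126.4 → 126
rgb(142, 128, 126) = #8E807E.

#8E807E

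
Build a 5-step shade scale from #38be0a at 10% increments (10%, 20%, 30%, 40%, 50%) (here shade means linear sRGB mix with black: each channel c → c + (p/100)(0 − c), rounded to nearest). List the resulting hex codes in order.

#38be0a is rgb(56, 190, 10).
10%: (56 − 5.6 = 50.4→50, 190 − 19 = 171→171, 10 − 1 = 9→9) → #32ab09
20%: (56 − 11.2 = 44.8→45, 190 − 38 = 152→152, 10 − 2 = 8→8) → #2d9808
30%: (56 − 16.8 = 39.2→39, 190 − 57 = 133→133, 10 − 3 = 7→7) → #278507
40%: (56 − 22.4 = 33.6→34, 190 − 76 = 114→114, 10 − 4 = 6→6) → #227206
50%: (56 − 28 = 28→28, 190 − 95 = 95→95, 10 − 5 = 5→5) → #1c5f05

#32ab09, #2d9808, #278507, #227206, #1c5f05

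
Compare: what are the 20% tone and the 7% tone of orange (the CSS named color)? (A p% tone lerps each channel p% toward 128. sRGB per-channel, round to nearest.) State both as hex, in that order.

#E69E1A, #F6A209

CSS orange is rgb(255, 165, 0).
20% tone:
  R: 255 + 0.2×(128−255) = 255 − 25.4 = 229.6 → 230
  G: 165 − 7.4 = 157.6 → 158
  B: 0 + 0.2×(128−0) = 0 + 25.6 = 25.6 → 26
  → #E69E1A
7% tone:
  R: 255 + 0.07×(128−255) = 255 − 8.89 = 246.11 → 246
  G: 165 − 2.59 = 162.41 → 162
  B: 0 + 0.07×(128−0) = 0 + 8.96 = 8.96 → 9
  → #F6A209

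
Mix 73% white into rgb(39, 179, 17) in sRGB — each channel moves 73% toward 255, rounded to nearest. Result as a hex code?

#C5EABF

Lerp each channel 73% toward 255:
  R: 39 + 0.73×(255−39) = 39 + 157.68 = 196.68 → 197
  G: 179 + 55.48 = 234.48 → 234
  B: 17 + 0.73×(255−17) = 17 + 173.74 = 190.74 → 191
rgb(197, 234, 191) = #C5EABF.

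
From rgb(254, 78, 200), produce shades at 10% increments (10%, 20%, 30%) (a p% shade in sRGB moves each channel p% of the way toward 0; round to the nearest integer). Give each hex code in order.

10%: (254 − 25.4 = 228.6→229, 78 − 7.8 = 70.2→70, 200 − 20 = 180→180) → #e546b4
20%: (254 − 50.8 = 203.2→203, 78 − 15.6 = 62.4→62, 200 − 40 = 160→160) → #cb3ea0
30%: (254 − 76.2 = 177.8→178, 78 − 23.4 = 54.6→55, 200 − 60 = 140→140) → #b2378c

#e546b4, #cb3ea0, #b2378c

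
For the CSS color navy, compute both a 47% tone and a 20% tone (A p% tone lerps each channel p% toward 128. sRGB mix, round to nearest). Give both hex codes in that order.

#3c3c80, #1a1a80

CSS navy is rgb(0, 0, 128).
47% tone:
  R: 0 + 0.47×(128−0) = 0 + 60.16 = 60.16 → 60
  G: 0 + 60.16 = 60.16 → 60
  B: 128 + 0.47×(128−128) = 128 + 0 = 128 → 128
  → #3c3c80
20% tone:
  R: 0 + 25.6 = 25.6 → 26
  G: 0 + 25.6 = 25.6 → 26
  B: 128 + 0 = 128 → 128
  → #1a1a80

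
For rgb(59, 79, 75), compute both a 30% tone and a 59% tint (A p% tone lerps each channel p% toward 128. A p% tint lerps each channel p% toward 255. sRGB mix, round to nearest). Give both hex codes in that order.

#505E5B, #AFB7B5

30% tone:
  R: 59 + 20.7 = 79.7 → 80
  G: 79 + 14.7 = 93.7 → 94
  B: 75 + 15.9 = 90.9 → 91
  → #505E5B
59% tint:
  R: 59 + 0.59×(255−59) = 59 + 115.64 = 174.64 → 175
  G: 79 + 103.84 = 182.84 → 183
  B: 75 + 106.2 = 181.2 → 181
  → #AFB7B5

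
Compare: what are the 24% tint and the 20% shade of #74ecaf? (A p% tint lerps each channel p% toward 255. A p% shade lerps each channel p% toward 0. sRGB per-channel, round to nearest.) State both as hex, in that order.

#95f1c2, #5dbd8c

#74ecaf is rgb(116, 236, 175).
24% tint:
  R: 116 + 33.36 = 149.36 → 149
  G: 236 + 4.56 = 240.56 → 241
  B: 175 + 0.24×(255−175) = 175 + 19.2 = 194.2 → 194
  → #95f1c2
20% shade:
  R: 116 + 0.2×(0−116) = 116 − 23.2 = 92.8 → 93
  G: 236 − 47.2 = 188.8 → 189
  B: 175 − 35 = 140 → 140
  → #5dbd8c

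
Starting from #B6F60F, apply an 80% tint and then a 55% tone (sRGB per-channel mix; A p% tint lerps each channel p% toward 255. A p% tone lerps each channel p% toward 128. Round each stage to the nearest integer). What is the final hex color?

#B6F60F is rgb(182, 246, 15).
Per channel, c → c + 0.8(255 − c):
  R: 182 + 58.4 = 240.4 → 240
  G: 246 + 0.8×(255−246) = 246 + 7.2 = 253.2 → 253
  B: 15 + 192 = 207 → 207
After the tint: rgb(240, 253, 207) = #F0FDCF.
A 55% tone moves each channel 55% toward 128:
  R: 240 − 61.6 = 178.4 → 178
  G: 253 + 0.55×(128−253) = 253 − 68.75 = 184.25 → 184
  B: 207 + 0.55×(128−207) = 207 − 43.45 = 163.55 → 164
rgb(178, 184, 164) = #B2B8A4.

#B2B8A4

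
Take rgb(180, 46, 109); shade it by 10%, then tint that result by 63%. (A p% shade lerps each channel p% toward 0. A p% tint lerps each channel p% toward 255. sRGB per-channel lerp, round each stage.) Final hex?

#DDB0C5

A 10% shade moves each channel 10% toward 0:
  R: 180 + 0.1×(0−180) = 180 − 18 = 162 → 162
  G: 46 + 0.1×(0−46) = 46 − 4.6 = 41.4 → 41
  B: 109 + 0.1×(0−109) = 109 − 10.9 = 98.1 → 98
After the shade: rgb(162, 41, 98) = #A22962.
A 63% tint moves each channel 63% toward 255:
  R: 162 + 0.63×(255−162) = 162 + 58.59 = 220.59 → 221
  G: 41 + 134.82 = 175.82 → 176
  B: 98 + 0.63×(255−98) = 98 + 98.91 = 196.91 → 197
rgb(221, 176, 197) = #DDB0C5.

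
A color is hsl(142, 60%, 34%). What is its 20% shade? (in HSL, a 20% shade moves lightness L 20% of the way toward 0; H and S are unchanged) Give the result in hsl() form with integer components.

hsl(142, 60%, 27%)

L moves 20% from 34 toward 0: 34 − 6.8 = 27.2 → 27.
H and S are unchanged.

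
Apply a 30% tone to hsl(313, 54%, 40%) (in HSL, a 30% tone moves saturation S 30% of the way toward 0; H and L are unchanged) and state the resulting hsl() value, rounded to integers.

hsl(313, 38%, 40%)

S moves 30% from 54 toward 0: 54 − 16.2 = 37.8 → 38.
H and L are unchanged.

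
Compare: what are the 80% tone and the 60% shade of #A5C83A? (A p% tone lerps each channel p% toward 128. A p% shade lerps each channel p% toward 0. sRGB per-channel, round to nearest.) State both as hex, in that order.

#878E72, #425017

#A5C83A is rgb(165, 200, 58).
80% tone:
  R: 165 − 29.6 = 135.4 → 135
  G: 200 − 57.6 = 142.4 → 142
  B: 58 + 0.8×(128−58) = 58 + 56 = 114 → 114
  → #878E72
60% shade:
  R: 165 − 99 = 66 → 66
  G: 200 + 0.6×(0−200) = 200 − 120 = 80 → 80
  B: 58 + 0.6×(0−58) = 58 − 34.8 = 23.2 → 23
  → #425017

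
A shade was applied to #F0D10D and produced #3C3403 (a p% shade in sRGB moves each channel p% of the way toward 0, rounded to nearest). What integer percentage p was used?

#F0D10D is rgb(240, 209, 13); #3C3403 is rgb(60, 52, 3).
On the R channel (widest range): 60 ≈ 240 + (p/100)(0 − 240), so p ≈ 100×(60 − 240)/(0 − 240) = -18000/-240 = 75.00.
p = 75 reproduces all three channels after rounding.

75%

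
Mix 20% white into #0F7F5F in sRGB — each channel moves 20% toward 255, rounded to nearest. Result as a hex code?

#3F997F

#0F7F5F is rgb(15, 127, 95).
Lerp each channel 20% toward 255:
  R: 15 + 48 = 63 → 63
  G: 127 + 0.2×(255−127) = 127 + 25.6 = 152.6 → 153
  B: 95 + 32 = 127 → 127
rgb(63, 153, 127) = #3F997F.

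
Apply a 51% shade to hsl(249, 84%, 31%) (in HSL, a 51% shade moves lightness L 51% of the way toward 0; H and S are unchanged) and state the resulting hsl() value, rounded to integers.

L moves 51% from 31 toward 0: 31 − 15.81 = 15.19 → 15.
H and S are unchanged.

hsl(249, 84%, 15%)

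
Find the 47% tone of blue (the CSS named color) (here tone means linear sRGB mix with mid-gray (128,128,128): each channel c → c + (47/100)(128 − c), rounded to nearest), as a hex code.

CSS blue is rgb(0, 0, 255).
A 47% tone moves each channel 47% toward 128:
  R: 0 + 0.47×(128−0) = 0 + 60.16 = 60.16 → 60
  G: 0 + 0.47×(128−0) = 0 + 60.16 = 60.16 → 60
  B: 255 + 0.47×(128−255) = 255 − 59.69 = 195.31 → 195
rgb(60, 60, 195) = #3c3cc3.

#3c3cc3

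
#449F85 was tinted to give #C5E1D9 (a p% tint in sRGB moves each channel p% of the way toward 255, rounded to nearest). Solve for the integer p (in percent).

69%

#449F85 is rgb(68, 159, 133); #C5E1D9 is rgb(197, 225, 217).
On the R channel (widest range): 197 ≈ 68 + (p/100)(255 − 68), so p ≈ 100×(197 − 68)/(255 − 68) = 12900/187 = 68.98.
p = 69 reproduces all three channels after rounding.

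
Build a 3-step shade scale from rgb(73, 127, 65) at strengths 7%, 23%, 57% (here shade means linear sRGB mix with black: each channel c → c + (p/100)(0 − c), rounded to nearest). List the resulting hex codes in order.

7%: (73 − 5.11 = 67.89→68, 127 − 8.89 = 118.11→118, 65 − 4.55 = 60.45→60) → #44763C
23%: (73 − 16.79 = 56.21→56, 127 − 29.21 = 97.79→98, 65 − 14.95 = 50.05→50) → #386232
57%: (73 − 41.61 = 31.39→31, 127 − 72.39 = 54.61→55, 65 − 37.05 = 27.95→28) → #1F371C

#44763C, #386232, #1F371C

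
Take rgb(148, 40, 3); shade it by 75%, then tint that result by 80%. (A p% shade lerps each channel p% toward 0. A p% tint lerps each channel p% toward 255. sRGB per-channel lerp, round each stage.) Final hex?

Per channel, c → c + 0.75(0 − c):
  R: 148 + 0.75×(0−148) = 148 − 111 = 37 → 37
  G: 40 + 0.75×(0−40) = 40 − 30 = 10 → 10
  B: 3 + 0.75×(0−3) = 3 − 2.25 = 0.75 → 1
After the shade: rgb(37, 10, 1) = #250A01.
Lerp each channel 80% toward 255:
  R: 37 + 0.8×(255−37) = 37 + 174.4 = 211.4 → 211
  G: 10 + 0.8×(255−10) = 10 + 196 = 206 → 206
  B: 1 + 0.8×(255−1) = 1 + 203.2 = 204.2 → 204
rgb(211, 206, 204) = #D3CECC.

#D3CECC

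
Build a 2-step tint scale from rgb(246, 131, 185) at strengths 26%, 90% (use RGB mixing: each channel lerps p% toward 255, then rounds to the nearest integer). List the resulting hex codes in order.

26%: (246 + 2.34 = 248.34→248, 131 + 32.24 = 163.24→163, 185 + 18.2 = 203.2→203) → #f8a3cb
90%: (246 + 8.1 = 254.1→254, 131 + 111.6 = 242.6→243, 185 + 63 = 248→248) → #fef3f8

#f8a3cb, #fef3f8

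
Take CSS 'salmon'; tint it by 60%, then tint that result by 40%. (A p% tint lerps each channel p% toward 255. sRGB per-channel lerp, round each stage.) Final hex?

#fee0dd

CSS salmon is rgb(250, 128, 114).
Lerp each channel 60% toward 255:
  R: 250 + 0.6×(255−250) = 250 + 3 = 253 → 253
  G: 128 + 76.2 = 204.2 → 204
  B: 114 + 0.6×(255−114) = 114 + 84.6 = 198.6 → 199
After the tint: rgb(253, 204, 199) = #fdccc7.
A 40% tint moves each channel 40% toward 255:
  R: 253 + 0.4×(255−253) = 253 + 0.8 = 253.8 → 254
  G: 204 + 20.4 = 224.4 → 224
  B: 199 + 22.4 = 221.4 → 221
rgb(254, 224, 221) = #fee0dd.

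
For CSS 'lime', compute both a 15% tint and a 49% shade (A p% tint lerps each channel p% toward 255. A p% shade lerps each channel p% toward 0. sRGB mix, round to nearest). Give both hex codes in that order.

CSS lime is rgb(0, 255, 0).
15% tint:
  R: 0 + 0.15×(255−0) = 0 + 38.25 = 38.25 → 38
  G: 255 + 0.15×(255−255) = 255 + 0 = 255 → 255
  B: 0 + 38.25 = 38.25 → 38
  → #26ff26
49% shade:
  R: 0 + 0.49×(0−0) = 0 + 0 = 0 → 0
  G: 255 − 124.95 = 130.05 → 130
  B: 0 + 0 = 0 → 0
  → #008200

#26ff26, #008200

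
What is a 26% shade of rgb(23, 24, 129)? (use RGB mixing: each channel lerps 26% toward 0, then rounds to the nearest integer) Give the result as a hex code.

#11125F

Lerp each channel 26% toward 0:
  R: 23 + 0.26×(0−23) = 23 − 5.98 = 17.02 → 17
  G: 24 + 0.26×(0−24) = 24 − 6.24 = 17.76 → 18
  B: 129 + 0.26×(0−129) = 129 − 33.54 = 95.46 → 95
rgb(17, 18, 95) = #11125F.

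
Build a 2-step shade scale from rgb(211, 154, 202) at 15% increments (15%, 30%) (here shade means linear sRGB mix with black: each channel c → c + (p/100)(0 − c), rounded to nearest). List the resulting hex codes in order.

15%: (211 − 31.65 = 179.35→179, 154 − 23.1 = 130.9→131, 202 − 30.3 = 171.7→172) → #B383AC
30%: (211 − 63.3 = 147.7→148, 154 − 46.2 = 107.8→108, 202 − 60.6 = 141.4→141) → #946C8D

#B383AC, #946C8D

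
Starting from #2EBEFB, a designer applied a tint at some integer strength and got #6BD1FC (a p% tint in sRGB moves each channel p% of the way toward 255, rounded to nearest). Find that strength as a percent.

#2EBEFB is rgb(46, 190, 251); #6BD1FC is rgb(107, 209, 252).
On the R channel (widest range): 107 ≈ 46 + (p/100)(255 − 46), so p ≈ 100×(107 − 46)/(255 − 46) = 6100/209 = 29.19.
p = 29 reproduces all three channels after rounding.

29%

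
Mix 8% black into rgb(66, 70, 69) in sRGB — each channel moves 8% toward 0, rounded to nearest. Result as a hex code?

Per channel, c → c + 0.08(0 − c):
  R: 66 − 5.28 = 60.72 → 61
  G: 70 − 5.6 = 64.4 → 64
  B: 69 − 5.52 = 63.48 → 63
rgb(61, 64, 63) = #3d403f.

#3d403f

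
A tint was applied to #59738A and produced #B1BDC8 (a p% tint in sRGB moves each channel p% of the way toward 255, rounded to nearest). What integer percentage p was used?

53%

#59738A is rgb(89, 115, 138); #B1BDC8 is rgb(177, 189, 200).
On the R channel (widest range): 177 ≈ 89 + (p/100)(255 − 89), so p ≈ 100×(177 − 89)/(255 − 89) = 8800/166 = 53.01.
p = 53 reproduces all three channels after rounding.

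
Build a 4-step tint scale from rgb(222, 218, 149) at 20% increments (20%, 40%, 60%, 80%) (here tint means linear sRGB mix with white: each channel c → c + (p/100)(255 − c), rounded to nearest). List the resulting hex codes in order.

20%: (222 + 6.6 = 228.6→229, 218 + 7.4 = 225.4→225, 149 + 21.2 = 170.2→170) → #e5e1aa
40%: (222 + 13.2 = 235.2→235, 218 + 14.8 = 232.8→233, 149 + 42.4 = 191.4→191) → #ebe9bf
60%: (222 + 19.8 = 241.8→242, 218 + 22.2 = 240.2→240, 149 + 63.6 = 212.6→213) → #f2f0d5
80%: (222 + 26.4 = 248.4→248, 218 + 29.6 = 247.6→248, 149 + 84.8 = 233.8→234) → #f8f8ea

#e5e1aa, #ebe9bf, #f2f0d5, #f8f8ea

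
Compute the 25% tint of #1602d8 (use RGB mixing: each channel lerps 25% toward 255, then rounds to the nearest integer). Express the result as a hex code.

#5041e2

#1602d8 is rgb(22, 2, 216).
Lerp each channel 25% toward 255:
  R: 22 + 0.25×(255−22) = 22 + 58.25 = 80.25 → 80
  G: 2 + 0.25×(255−2) = 2 + 63.25 = 65.25 → 65
  B: 216 + 9.75 = 225.75 → 226
rgb(80, 65, 226) = #5041e2.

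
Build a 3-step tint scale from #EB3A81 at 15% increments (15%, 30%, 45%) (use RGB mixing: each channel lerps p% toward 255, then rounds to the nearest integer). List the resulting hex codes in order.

#EE5894, #F175A7, #F493BA

#EB3A81 is rgb(235, 58, 129).
15%: (235 + 3 = 238→238, 58 + 29.55 = 87.55→88, 129 + 18.9 = 147.9→148) → #EE5894
30%: (235 + 6 = 241→241, 58 + 59.1 = 117.1→117, 129 + 37.8 = 166.8→167) → #F175A7
45%: (235 + 9 = 244→244, 58 + 88.65 = 146.65→147, 129 + 56.7 = 185.7→186) → #F493BA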